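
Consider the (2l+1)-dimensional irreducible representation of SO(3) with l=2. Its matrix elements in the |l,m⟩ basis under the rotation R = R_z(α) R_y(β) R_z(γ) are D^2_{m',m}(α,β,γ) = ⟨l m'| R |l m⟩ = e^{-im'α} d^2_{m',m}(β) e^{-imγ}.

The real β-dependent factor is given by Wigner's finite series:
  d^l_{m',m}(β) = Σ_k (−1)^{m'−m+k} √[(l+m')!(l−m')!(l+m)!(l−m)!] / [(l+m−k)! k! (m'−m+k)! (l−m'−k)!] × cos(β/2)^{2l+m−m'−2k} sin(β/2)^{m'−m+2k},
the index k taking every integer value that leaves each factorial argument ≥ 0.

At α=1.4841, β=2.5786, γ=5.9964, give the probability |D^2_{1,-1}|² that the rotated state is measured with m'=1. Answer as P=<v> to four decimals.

First d^2_{1,-1}(β=2.5786), then the phase factors e^{-i(1)α} and e^{-i(-1)γ}:
With c≡cos(β/2)=0.277793 and s≡sin(β/2)=0.960641, N=[6·1·1·6]^{1/2}=6.000000
The bounds max(0,m−m')=0 and min(l+m,l−m')=1 give 2 terms
  k=0: (−1)^2·6.0000/(2)·0.2778^2·0.9606^2 = +0.213642
  k=1: (−1)^3·6.0000/(6)·0.2778^0·0.9606^4 = -0.851617
d^2_{1,-1}(2.5786) = +0.213642 -0.851617 = -0.637974
|D^2_{1,-1}|² = |d^2_{1,-1}(β)|² = (-0.637974)² = 0.407011 (the z-rotation phases have unit modulus)

P=0.4070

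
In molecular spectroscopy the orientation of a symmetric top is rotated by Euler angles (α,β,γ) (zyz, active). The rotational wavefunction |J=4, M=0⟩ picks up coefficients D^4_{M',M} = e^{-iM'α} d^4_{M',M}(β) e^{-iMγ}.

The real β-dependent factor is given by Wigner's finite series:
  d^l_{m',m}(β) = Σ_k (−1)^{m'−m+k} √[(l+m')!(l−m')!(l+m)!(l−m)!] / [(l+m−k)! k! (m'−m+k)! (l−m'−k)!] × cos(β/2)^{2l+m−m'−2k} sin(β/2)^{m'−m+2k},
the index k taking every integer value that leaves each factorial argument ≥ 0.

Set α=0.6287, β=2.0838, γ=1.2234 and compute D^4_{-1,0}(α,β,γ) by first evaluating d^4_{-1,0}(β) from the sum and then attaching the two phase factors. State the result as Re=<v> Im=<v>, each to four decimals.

Re=0.2540 Im=0.1847

Split into d^4_{-1,0}(β=2.0838) × two z-phases.
c=cos(2.0838/2)=0.504581, s=sin(2.0838/2)=0.863364; N=√[6·120·24·24]=643.987578
k: max(0,(0)−(-1))=1 … min(4+(0),4−(-1))=4
  k=1: (−1)^0·643.9876/(144)·0.5046^7·0.8634^1 = +0.032153
  k=2: (−1)^1·643.9876/(24)·0.5046^5·0.8634^3 = -0.564810
  k=3: (−1)^2·643.9876/(24)·0.5046^3·0.8634^5 = +1.653595
  k=4: (−1)^3·643.9876/(144)·0.5046^1·0.8634^7 = -0.806873
d^4_{-1,0}(2.0838) = +0.032153 -0.564810 +1.653595 -0.806873 = +0.314066
Phases: e^{-i·(-1)·0.6287}=+0.808793+0.588094i, e^{-i·(0)·1.2234}=+1.000000+0.000000i ⇒ D=+0.254014+0.184700i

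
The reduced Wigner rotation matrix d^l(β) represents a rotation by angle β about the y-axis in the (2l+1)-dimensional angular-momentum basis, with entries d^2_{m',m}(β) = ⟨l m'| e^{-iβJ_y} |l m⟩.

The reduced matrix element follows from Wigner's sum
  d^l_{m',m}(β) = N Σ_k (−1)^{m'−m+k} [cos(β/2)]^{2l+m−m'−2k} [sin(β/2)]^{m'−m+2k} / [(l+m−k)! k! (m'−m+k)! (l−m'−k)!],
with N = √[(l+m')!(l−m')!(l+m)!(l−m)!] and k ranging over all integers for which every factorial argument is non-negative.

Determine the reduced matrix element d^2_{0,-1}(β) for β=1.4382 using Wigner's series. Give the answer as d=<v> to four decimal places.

d^2_{0,-1}(β=1.4382) via Wigner's sum:
c=cos(1.4382/2)=0.752399, s=sin(1.4382/2)=0.658708; N=√[2·2·1·6]=4.898979
k: max(0,(-1)−(0))=0 … min(2+(-1),2−(0))=1
  k=0: (−1)^1·4.8990/(2)·0.7524^3·0.6587^1 = -0.687247
  k=1: (−1)^2·4.8990/(2)·0.7524^1·0.6587^3 = +0.526747
d^2_{0,-1}(1.4382) = -0.687247 +0.526747 = -0.160500

d=-0.1605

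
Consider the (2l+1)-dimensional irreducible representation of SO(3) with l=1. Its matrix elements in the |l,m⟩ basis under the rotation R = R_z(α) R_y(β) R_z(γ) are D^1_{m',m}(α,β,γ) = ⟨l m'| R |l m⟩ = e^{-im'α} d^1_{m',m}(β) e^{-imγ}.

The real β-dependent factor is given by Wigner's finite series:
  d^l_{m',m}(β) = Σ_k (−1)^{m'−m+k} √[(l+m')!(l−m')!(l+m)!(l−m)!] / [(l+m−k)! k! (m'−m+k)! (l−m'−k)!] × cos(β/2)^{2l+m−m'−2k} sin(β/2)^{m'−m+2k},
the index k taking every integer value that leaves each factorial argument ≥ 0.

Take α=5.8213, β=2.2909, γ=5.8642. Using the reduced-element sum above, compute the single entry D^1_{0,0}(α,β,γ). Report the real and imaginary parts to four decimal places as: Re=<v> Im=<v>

Re=-0.6595 Im=0.0000

First d^1_{0,0}(β=2.2909), then the phase factors e^{-i(0)α} and e^{-i(0)γ}:
Half-angle: c=0.412636, s=0.910896. N=√(1·1·1·1)=1.000000
k∈{0,1} keeps every argument non-negative
  k=0: (−1)^0·1.0000/(1)·0.4126^2·0.9109^0 = +0.170269
  k=1: (−1)^1·1.0000/(1)·0.4126^0·0.9109^2 = -0.829731
d^1_{0,0}(2.2909) = +0.170269 -0.829731 = -0.659463
Attach z-rotation phases: D = e^{-i(0)(5.8213)}·(-0.659463)·e^{-i(0)(5.8642)} = -0.659463+0.000000i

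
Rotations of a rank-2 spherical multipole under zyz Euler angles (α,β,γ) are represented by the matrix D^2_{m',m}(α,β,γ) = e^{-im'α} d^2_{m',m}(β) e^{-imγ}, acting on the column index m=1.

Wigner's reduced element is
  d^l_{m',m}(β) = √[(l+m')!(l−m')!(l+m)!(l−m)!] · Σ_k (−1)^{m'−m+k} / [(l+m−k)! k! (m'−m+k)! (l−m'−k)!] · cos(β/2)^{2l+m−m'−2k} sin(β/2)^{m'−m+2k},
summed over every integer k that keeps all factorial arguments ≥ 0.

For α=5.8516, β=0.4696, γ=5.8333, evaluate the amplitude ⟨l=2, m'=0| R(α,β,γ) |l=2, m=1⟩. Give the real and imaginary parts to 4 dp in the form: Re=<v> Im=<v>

Re=0.4451 Im=0.2149

D^2_{0,1}(5.8516,0.4696,5.8333) = e^{-i·0·5.8516}·d^2_{0,1}(0.4696)·e^{-i·1·5.8333}. Compute d first:
Half-angle: c=0.972561, s=0.232648. N=√(2·2·6·1)=4.898979
The bounds max(0,m−m')=1 and min(l+m,l−m')=2 give 2 terms
  k=1: (−1)^0·4.8990/(2)·0.9726^3·0.2326^1 = +0.524235
  k=2: (−1)^1·4.8990/(2)·0.9726^1·0.2326^3 = -0.029998
d^2_{0,1}(0.4696) = +0.524235 -0.029998 = +0.494237
Attach z-rotation phases: D = e^{-i(0)(5.8516)}·(+0.494237)·e^{-i(1)(5.8333)} = +0.445059+0.214925i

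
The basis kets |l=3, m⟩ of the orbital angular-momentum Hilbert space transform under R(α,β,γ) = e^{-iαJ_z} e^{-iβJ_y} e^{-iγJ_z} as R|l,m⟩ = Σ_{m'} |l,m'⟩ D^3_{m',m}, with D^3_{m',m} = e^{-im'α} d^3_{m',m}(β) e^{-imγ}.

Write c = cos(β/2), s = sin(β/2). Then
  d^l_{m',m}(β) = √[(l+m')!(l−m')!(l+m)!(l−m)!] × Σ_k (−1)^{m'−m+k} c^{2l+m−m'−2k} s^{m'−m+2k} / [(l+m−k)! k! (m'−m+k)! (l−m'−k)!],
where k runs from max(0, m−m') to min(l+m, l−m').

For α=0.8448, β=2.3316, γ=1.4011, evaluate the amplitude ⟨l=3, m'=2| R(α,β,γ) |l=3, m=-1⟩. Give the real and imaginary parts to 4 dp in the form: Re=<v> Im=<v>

First d^3_{2,-1}(β=2.3316), then the phase factors e^{-i(2)α} and e^{-i(-1)γ}:
With c≡cos(β/2)=0.394015 and s≡sin(β/2)=0.919104, N=[120·1·2·24]^{1/2}=75.894664
The bounds max(0,m−m')=0 and min(l+m,l−m')=1 give 2 terms
  k=0: (−1)^3·75.8947/(12)·0.3940^3·0.9191^3 = -0.300375
  k=1: (−1)^4·75.8947/(24)·0.3940^1·0.9191^5 = +0.817215
d^3_{2,-1}(2.3316) = -0.300375 +0.817215 = +0.516840
D = (-0.118524-0.992951i)·(+0.516840)·(+0.168883+0.985636i) = +0.495480-0.147048i

Re=0.4955 Im=-0.1470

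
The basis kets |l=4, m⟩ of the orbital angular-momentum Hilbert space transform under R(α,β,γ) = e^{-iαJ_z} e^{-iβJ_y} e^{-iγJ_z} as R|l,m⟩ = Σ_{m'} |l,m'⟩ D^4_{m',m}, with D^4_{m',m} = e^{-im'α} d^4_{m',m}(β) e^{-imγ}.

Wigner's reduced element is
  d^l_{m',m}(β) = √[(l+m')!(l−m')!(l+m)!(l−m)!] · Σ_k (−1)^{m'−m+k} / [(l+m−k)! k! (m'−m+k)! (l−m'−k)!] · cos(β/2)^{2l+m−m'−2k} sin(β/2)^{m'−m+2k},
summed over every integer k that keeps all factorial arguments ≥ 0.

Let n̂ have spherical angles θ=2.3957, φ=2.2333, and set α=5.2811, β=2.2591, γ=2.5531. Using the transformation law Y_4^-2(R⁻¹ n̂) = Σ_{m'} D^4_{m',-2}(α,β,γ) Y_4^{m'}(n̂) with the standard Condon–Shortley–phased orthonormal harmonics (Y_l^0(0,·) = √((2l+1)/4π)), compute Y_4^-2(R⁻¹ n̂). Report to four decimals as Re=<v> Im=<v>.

Re=-0.1625 Im=0.2830

Need the full column D^4_{m',-2} for m'=−4..4 at α=5.2811, β=2.2591, γ=2.5531.
cos(β/2)=0.427067, sin(β/2)=0.904220
d^4_{-4,-2}: single k=2 term ⇒ +0.026248;  D = +0.011956+0.023367i
d^4_{-3,-2}: k∈[1..2] ⇒ +0.008766 -0.117893 = -0.109126;  D = +0.055087-0.094202i
d^4_{-2,-2}: k∈[0..2] ⇒ +0.001107 -0.059526 +0.333558 = +0.275139;  D = -0.274923+0.010883i
d^4_{-1,-2}: k∈[0..2] ⇒ -0.009940 +0.222796 -0.665845 = -0.452989;  D = +0.258861+0.371739i
d^4_{0,-2}: k∈[0..2] ⇒ +0.047059 -0.562561 +0.945709 = +0.430208;  D = +0.165075-0.397277i
d^4_{1,-2}: k∈[0..2] ⇒ -0.148531 +0.998767 -0.895470 = -0.045234;  D = -0.044543+0.007871i
d^4_{2,-2}: k∈[0..2] ⇒ +0.333558 -1.196238 +0.446882 = -0.415798;  D = -0.281475-0.306040i
d^4_{3,-2}: k∈[0..1] ⇒ -0.528498 +0.789730 = +0.261232;  D = -0.066773+0.252555i
d^4_{4,-2}: single k=0 term ⇒ +0.527492;  D = -0.502310+0.161035i
Y_4^{m'}(θ=2.3957,φ=2.2333) and Σ D·Y over m':
  (+0.0120+0.0234i)·(-0.0827-0.0443i)  (+0.0551-0.0942i)·(-0.2627+0.1163i)  (-0.2749+0.0109i)·(-0.1041+0.4149i)  (+0.2589+0.3717i)·(+0.1126+0.1443i)  (+0.1651-0.3973i)·(-0.3172+0.0000i)  (-0.0445+0.0079i)·(-0.1126+0.1443i)  (-0.2815-0.3060i)·(-0.1041-0.4149i)  (-0.0668+0.2526i)·(+0.2627+0.1163i)  (-0.5023+0.1610i)·(-0.0827+0.0443i)
Y_4^-2(R⁻¹ n̂) = -0.162511+0.283039i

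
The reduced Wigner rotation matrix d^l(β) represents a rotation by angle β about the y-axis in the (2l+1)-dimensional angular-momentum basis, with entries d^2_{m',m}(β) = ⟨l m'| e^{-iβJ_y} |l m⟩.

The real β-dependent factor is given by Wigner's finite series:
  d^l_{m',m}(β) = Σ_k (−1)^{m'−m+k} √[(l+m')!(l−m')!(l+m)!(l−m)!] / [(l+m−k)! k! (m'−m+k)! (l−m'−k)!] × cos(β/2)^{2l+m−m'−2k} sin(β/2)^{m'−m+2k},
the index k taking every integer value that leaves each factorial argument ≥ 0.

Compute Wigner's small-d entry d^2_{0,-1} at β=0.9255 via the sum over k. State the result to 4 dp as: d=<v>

d=-0.5885

d^2_{0,-1}(β=0.9255) via Wigner's sum:
With c≡cos(β/2)=0.894828 and s≡sin(β/2)=0.446411, N=[2·2·1·6]^{1/2}=4.898979
k: max(0,(-1)−(0))=0 … min(2+(-1),2−(0))=1
  k=0: (−1)^1·4.8990/(2)·0.8948^3·0.4464^1 = -0.783482
  k=1: (−1)^2·4.8990/(2)·0.8948^1·0.4464^3 = +0.194993
d^2_{0,-1}(0.9255) = -0.783482 +0.194993 = -0.588489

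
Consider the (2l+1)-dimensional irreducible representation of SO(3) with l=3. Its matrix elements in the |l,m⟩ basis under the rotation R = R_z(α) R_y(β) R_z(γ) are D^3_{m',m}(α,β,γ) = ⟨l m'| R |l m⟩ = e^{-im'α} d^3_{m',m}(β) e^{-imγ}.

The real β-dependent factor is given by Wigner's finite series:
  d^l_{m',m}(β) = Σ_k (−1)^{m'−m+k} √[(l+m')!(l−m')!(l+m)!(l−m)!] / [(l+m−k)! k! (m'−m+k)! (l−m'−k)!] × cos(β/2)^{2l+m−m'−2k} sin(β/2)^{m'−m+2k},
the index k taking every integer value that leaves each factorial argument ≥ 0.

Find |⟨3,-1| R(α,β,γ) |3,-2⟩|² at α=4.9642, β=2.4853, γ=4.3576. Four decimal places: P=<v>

P=0.0286

Split into d^3_{-1,-2}(β=2.4853) × two z-phases.
With c≡cos(β/2)=0.322289 and s≡sin(β/2)=0.946641, N=[2·24·1·120]^{1/2}=75.894664
Admissible k: 0..1 (factorial args all ≥0)
  k=0: (−1)^1·75.8947/(24)·0.3223^5·0.9466^1 = -0.010409
  k=1: (−1)^2·75.8947/(12)·0.3223^3·0.9466^3 = +0.179607
d^3_{-1,-2}(2.4853) = -0.010409 +0.179607 = +0.169197
|D^3_{-1,-2}|² = |d^3_{-1,-2}(β)|² = (+0.169197)² = 0.028628 (the z-rotation phases have unit modulus)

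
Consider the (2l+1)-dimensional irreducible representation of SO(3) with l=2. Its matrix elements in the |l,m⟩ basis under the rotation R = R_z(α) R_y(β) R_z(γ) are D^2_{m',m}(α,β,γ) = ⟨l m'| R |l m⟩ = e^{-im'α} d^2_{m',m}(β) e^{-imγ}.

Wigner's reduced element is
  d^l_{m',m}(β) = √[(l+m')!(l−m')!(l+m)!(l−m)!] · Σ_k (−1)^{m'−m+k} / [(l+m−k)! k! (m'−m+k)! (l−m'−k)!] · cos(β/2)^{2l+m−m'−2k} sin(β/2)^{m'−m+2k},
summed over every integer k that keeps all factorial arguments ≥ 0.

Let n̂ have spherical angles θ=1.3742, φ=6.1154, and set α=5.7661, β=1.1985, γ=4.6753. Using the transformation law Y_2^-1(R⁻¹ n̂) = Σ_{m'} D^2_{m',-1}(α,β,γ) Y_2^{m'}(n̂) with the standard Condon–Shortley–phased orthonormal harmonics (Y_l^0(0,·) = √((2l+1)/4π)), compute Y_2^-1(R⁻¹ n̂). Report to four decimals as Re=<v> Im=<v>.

Need the full column D^2_{m',-1} for m'=−2..2 at α=5.7661, β=1.1985, γ=4.6753.
cos(β/2)=0.825759, sin(β/2)=0.564023
d^2_{-2,-1}: single k=1 term ⇒ +0.635165;  D = -0.557551-0.304256i
d^2_{-1,-1}: k∈[0..1] ⇒ +0.464957 -0.650762 = -0.185804;  D = +0.097778+0.157996i
d^2_{0,-1}: k∈[0..1] ⇒ -0.777915 +0.362928 = -0.414988;  D = +0.015388+0.414702i
d^2_{1,-1}: k∈[0..1] ⇒ +0.650762 -0.101202 = +0.549560;  D = +0.253773-0.487458i
d^2_{2,-1}: single k=0 term ⇒ -0.296329;  D = -0.248884+0.160834i
Y_2^{m'}(θ=1.3742,φ=6.1154) and Σ D·Y over m':
  (-0.5576-0.3043i)·(+0.3508+0.1223i)  (+0.0978+0.1580i)·(+0.1459+0.0247i)  (+0.0154+0.4147i)·(-0.2793+0.0000i)  (+0.2538-0.4875i)·(-0.1459+0.0247i)  (-0.2489+0.1608i)·(+0.3508-0.1223i)
Y_2^-1(R⁻¹ n̂) = -0.244922-0.101030i

Re=-0.2449 Im=-0.1010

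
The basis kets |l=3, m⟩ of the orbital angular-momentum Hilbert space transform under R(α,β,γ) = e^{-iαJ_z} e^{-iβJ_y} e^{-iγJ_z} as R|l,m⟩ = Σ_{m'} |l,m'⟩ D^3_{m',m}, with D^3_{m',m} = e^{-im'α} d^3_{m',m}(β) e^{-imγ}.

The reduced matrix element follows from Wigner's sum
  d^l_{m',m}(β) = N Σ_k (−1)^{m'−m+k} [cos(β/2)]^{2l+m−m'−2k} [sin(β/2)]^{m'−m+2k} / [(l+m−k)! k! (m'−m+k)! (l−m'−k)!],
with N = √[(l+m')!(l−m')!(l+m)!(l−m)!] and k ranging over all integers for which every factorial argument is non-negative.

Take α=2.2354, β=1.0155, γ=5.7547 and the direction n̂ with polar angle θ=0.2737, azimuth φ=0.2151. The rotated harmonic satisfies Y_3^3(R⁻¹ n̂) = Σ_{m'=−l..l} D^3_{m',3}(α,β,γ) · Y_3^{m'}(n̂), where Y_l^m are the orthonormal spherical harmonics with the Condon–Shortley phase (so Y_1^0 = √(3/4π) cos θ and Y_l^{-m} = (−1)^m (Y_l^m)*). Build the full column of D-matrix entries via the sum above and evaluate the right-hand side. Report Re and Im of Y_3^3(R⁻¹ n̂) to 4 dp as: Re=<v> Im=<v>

Need the full column D^3_{m',3} for m'=−3..3 at α=2.2354, β=1.0155, γ=5.7547.
cos(β/2)=0.873841, sin(β/2)=0.486212
d^3_{-3,3}: single k=6 term ⇒ +0.013212;  D = -0.005600+0.011966i
d^3_{-2,3}: single k=5 term ⇒ +0.058162;  D = +0.056671-0.013086i
d^3_{-1,3}: single k=4 term ⇒ +0.165278;  D = -0.128592-0.103831i
d^3_{0,3}: single k=3 term ⇒ +0.342997;  D = -0.005028+0.342960i
d^3_{1,3}: single k=2 term ⇒ +0.533859;  D = +0.425015-0.323061i
d^3_{2,3}: single k=1 term ⇒ +0.606824;  D = -0.587010-0.153802i
d^3_{3,3}: single k=0 term ⇒ +0.445239;  D = +0.176805+0.408630i
Y_3^{m'}(θ=0.2737,φ=0.2151) and Σ D·Y over m':
  (-0.0056+0.0120i)·(+0.0066-0.0050i)  (+0.0567-0.0131i)·(+0.0653-0.0300i)  (-0.1286-0.1038i)·(+0.3102-0.0678i)  (-0.0050+0.3430i)·(+0.5873+0.0000i)  (+0.4250-0.3231i)·(-0.3102-0.0678i)  (-0.5870-0.1538i)·(+0.0653+0.0300i)  (+0.1768+0.4086i)·(-0.0066-0.0050i)
Y_3^3(R⁻¹ n̂) = -0.233155+0.215682i

Re=-0.2332 Im=0.2157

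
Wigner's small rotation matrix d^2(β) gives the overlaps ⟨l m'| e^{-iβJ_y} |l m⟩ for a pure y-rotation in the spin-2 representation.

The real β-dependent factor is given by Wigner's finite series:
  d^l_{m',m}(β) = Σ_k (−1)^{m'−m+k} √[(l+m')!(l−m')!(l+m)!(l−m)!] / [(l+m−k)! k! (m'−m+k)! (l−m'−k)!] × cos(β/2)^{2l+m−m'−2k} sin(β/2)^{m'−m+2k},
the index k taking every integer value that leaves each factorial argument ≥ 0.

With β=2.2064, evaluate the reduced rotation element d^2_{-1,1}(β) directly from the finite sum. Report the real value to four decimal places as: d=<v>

d=-0.1493

d^2_{-1,1}(β=2.2064) via Wigner's sum:
c=cos(2.2064/2)=0.450742, s=sin(2.2064/2)=0.892654; N=√[1·6·6·1]=6.000000
k: max(0,(1)−(-1))=2 … min(2+(1),2−(-1))=3
  k=2: (−1)^0·6.0000/(2)·0.4507^2·0.8927^2 = +0.485673
  k=3: (−1)^1·6.0000/(6)·0.4507^0·0.8927^4 = -0.634941
d^2_{-1,1}(2.2064) = +0.485673 -0.634941 = -0.149268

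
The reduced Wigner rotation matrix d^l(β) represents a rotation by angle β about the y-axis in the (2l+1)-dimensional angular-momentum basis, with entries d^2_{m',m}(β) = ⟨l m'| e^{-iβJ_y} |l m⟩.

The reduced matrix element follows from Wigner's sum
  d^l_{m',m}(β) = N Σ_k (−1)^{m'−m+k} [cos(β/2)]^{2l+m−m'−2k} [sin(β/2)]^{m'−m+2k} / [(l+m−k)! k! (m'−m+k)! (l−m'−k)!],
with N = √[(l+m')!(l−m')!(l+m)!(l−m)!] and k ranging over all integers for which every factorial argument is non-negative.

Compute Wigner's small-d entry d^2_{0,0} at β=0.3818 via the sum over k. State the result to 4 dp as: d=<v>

d^2_{0,0}(β=0.3818) via Wigner's sum:
Half-angle: c=0.981834, s=0.189743. N=√(2·2·2·2)=4.000000
k: max(0,(0)−(0))=0 … min(2+(0),2−(0))=2
  k=0: (−1)^0·4.0000/(4)·0.9818^4·0.1897^0 = +0.929292
  k=1: (−1)^1·4.0000/(1)·0.9818^2·0.1897^2 = -0.138824
  k=2: (−1)^2·4.0000/(4)·0.9818^0·0.1897^4 = +0.001296
d^2_{0,0}(0.3818) = +0.929292 -0.138824 +0.001296 = +0.791763

d=0.7918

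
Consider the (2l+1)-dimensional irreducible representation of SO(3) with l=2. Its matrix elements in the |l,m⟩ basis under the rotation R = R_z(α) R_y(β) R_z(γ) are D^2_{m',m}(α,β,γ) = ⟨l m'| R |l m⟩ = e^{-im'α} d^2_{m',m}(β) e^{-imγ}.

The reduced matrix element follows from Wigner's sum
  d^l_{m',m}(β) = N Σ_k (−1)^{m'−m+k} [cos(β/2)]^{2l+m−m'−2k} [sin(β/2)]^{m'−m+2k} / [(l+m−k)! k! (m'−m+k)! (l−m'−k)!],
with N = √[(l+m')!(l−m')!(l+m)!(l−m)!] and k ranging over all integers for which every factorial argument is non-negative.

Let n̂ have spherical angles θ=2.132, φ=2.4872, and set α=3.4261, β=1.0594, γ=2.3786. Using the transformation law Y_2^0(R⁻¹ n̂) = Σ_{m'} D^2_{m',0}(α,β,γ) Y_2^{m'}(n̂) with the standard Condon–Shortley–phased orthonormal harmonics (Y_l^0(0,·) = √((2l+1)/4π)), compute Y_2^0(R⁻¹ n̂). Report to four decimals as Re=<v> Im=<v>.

Re=-0.2862 Im=0.0000

Need the full column D^2_{m',0} for m'=−2..2 at α=3.4261, β=1.0594, γ=2.3786.
cos(β/2)=0.862959, sin(β/2)=0.505274
d^2_{-2,0}: single k=2 term ⇒ +0.465704;  D = +0.392324+0.250923i
d^2_{-1,0}: k∈[1..2] ⇒ +0.795377 -0.272677 = +0.522700;  D = -0.501688-0.146714i
d^2_{0,0}: k∈[0..2] ⇒ +0.554575 -0.760492 +0.065179 = -0.140738;  D = -0.140738+0.000000i
d^2_{1,0}: k∈[0..1] ⇒ -0.795377 +0.272677 = -0.522700;  D = +0.501688-0.146714i
d^2_{2,0}: single k=0 term ⇒ +0.465704;  D = +0.392324-0.250923i
Y_2^{m'}(θ=2.132,φ=2.4872) and Σ D·Y over m':
  (+0.3923+0.2509i)·(+0.0717+0.2674i)  (-0.5017-0.1467i)·(+0.2762+0.2119i)  (-0.1407+0.0000i)·(-0.0474+0.0000i)  (+0.5017-0.1467i)·(-0.2762+0.2119i)  (+0.3923-0.2509i)·(+0.0717-0.2674i)
Y_2^0(R⁻¹ n̂) = -0.286203+0.000000i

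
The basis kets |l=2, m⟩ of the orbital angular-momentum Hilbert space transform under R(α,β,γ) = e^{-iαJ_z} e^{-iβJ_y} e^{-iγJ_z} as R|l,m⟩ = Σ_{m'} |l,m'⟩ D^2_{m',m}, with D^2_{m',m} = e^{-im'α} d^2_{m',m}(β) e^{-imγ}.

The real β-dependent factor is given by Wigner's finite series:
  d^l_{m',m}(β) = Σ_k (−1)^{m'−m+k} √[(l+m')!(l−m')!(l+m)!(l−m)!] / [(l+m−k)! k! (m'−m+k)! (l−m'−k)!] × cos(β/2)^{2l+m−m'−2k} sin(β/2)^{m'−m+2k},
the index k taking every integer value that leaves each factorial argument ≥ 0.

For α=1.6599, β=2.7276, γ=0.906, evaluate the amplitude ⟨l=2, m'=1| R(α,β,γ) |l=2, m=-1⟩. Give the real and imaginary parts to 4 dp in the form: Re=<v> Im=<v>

D^2_{1,-1}(1.6599,2.7276,0.906) = e^{-i·1·1.6599}·d^2_{1,-1}(2.7276)·e^{-i·-1·0.906}. Compute d first:
c=cos(2.7276/2)=0.205521, s=sin(2.7276/2)=0.978653; N=√[6·1·1·6]=6.000000
k∈{0,1} keeps every argument non-negative
  k=0: (−1)^2·6.0000/(2)·0.2055^2·0.9787^2 = +0.121365
  k=1: (−1)^3·6.0000/(6)·0.2055^0·0.9787^4 = -0.917306
d^2_{1,-1}(2.7276) = +0.121365 -0.917306 = -0.795942
Phases: e^{-i·(1)·1.6599}=-0.088986-0.996033i, e^{-i·(-1)·0.906}=+0.616899+0.787042i ⇒ D=-0.580261+0.544812i

Re=-0.5803 Im=0.5448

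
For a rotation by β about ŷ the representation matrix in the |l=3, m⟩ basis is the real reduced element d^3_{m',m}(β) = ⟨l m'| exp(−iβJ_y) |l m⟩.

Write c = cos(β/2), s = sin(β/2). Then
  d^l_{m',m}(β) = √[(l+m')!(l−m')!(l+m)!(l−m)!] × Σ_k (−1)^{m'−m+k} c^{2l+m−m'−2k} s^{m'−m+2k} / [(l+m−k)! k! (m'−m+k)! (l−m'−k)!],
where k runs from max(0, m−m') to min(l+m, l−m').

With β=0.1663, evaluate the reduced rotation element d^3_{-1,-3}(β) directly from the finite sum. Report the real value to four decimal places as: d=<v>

d=0.0263

d^3_{-1,-3}(β=0.1663) via Wigner's sum:
Half-angle: c=0.996545, s=0.083054. N=√(2·24·1·720)=185.903201
k∈{0} keeps every argument non-negative
  k=0: (−1)^2·185.9032/(48)·0.9965^4·0.0831^2 = +0.026349
d^3_{-1,-3}(0.1663) = +0.026349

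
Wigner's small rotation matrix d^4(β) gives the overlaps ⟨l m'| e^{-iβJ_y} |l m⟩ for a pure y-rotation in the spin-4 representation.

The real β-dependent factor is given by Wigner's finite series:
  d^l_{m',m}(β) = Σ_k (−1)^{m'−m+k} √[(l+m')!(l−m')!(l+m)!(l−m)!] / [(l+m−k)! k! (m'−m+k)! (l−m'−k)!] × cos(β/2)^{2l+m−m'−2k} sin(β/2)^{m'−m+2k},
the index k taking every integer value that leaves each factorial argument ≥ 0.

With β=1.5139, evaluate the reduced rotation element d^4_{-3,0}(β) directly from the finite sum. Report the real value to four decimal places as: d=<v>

d^4_{-3,0}(β=1.5139) via Wigner's sum:
Half-angle: c=0.726934, s=0.686707. N=√(1·5040·24·24)=1703.830978
Admissible k: 3..4 (factorial args all ≥0)
  k=3: (−1)^0·1703.8310/(144)·0.7269^5·0.6867^3 = +0.777775
  k=4: (−1)^1·1703.8310/(144)·0.7269^3·0.6867^5 = -0.694077
d^4_{-3,0}(1.5139) = +0.777775 -0.694077 = +0.083698

d=0.0837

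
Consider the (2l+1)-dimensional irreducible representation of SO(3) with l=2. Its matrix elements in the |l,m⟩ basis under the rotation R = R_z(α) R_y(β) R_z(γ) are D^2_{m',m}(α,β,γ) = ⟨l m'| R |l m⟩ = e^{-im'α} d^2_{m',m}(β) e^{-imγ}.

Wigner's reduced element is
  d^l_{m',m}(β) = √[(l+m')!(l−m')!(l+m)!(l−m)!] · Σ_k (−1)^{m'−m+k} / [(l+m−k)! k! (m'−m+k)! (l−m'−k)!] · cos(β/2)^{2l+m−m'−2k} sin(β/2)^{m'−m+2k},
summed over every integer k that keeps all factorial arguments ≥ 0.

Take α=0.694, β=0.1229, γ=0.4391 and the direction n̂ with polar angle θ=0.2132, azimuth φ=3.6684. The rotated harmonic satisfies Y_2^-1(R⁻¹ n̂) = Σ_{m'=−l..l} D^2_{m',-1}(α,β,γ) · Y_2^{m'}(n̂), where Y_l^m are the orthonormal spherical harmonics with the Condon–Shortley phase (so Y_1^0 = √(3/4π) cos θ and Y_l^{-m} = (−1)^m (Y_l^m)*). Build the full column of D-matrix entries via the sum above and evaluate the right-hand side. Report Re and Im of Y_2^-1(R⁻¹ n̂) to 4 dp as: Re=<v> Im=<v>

Re=-0.2049 Im=-0.1246

Need the full column D^2_{m',-1} for m'=−2..2 at α=0.694, β=0.1229, γ=0.4391.
cos(β/2)=0.998113, sin(β/2)=0.061411
d^2_{-2,-1}: single k=1 term ⇒ +0.122129;  D = -0.030960+0.118139i
d^2_{-1,-1}: k∈[0..1] ⇒ +0.992472 -0.011271 = +0.981200;  D = +0.415886+0.888703i
d^2_{0,-1}: k∈[0..1] ⇒ -0.149576 +0.000566 = -0.149010;  D = -0.134874-0.063348i
d^2_{1,-1}: k∈[0..1] ⇒ +0.011271 -0.000014 = +0.011257;  D = +0.010893-0.002838i
d^2_{2,-1}: single k=0 term ⇒ -0.000462;  D = -0.000269+0.000376i
Y_2^{m'}(θ=0.2132,φ=3.6684) and Σ D·Y over m':
  (-0.0310+0.1181i)·(+0.0086-0.0150i)  (+0.4159+0.8887i)·(-0.1381+0.0803i)  (-0.1349-0.0633i)·(+0.5884+0.0000i)  (+0.0109-0.0028i)·(+0.1381+0.0803i)  (-0.0003+0.0004i)·(+0.0086+0.0150i)
Y_2^-1(R⁻¹ n̂) = -0.204946-0.124642i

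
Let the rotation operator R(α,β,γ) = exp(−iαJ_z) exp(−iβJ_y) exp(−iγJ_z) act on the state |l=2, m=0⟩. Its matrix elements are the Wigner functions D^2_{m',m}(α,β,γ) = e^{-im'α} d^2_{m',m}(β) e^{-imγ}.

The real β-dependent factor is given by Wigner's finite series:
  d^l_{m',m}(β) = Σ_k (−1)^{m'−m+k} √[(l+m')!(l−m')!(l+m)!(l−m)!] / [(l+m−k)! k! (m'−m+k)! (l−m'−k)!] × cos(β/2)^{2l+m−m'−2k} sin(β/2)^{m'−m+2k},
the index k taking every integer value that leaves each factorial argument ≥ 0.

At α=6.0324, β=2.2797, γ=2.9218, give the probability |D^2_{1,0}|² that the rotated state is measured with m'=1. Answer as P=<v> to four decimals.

Split into d^2_{1,0}(β=2.2797) × two z-phases.
Half-angle: c=0.417731, s=0.908571. N=√(6·1·2·2)=4.898979
k∈{0,1} keeps every argument non-negative
  k=0: (−1)^1·4.8990/(2)·0.4177^3·0.9086^1 = -0.162227
  k=1: (−1)^2·4.8990/(2)·0.4177^1·0.9086^3 = +0.767447
d^2_{1,0}(2.2797) = -0.162227 +0.767447 = +0.605220
|D^2_{1,0}|² = |d^2_{1,0}(β)|² = (+0.605220)² = 0.366291 (the z-rotation phases have unit modulus)

P=0.3663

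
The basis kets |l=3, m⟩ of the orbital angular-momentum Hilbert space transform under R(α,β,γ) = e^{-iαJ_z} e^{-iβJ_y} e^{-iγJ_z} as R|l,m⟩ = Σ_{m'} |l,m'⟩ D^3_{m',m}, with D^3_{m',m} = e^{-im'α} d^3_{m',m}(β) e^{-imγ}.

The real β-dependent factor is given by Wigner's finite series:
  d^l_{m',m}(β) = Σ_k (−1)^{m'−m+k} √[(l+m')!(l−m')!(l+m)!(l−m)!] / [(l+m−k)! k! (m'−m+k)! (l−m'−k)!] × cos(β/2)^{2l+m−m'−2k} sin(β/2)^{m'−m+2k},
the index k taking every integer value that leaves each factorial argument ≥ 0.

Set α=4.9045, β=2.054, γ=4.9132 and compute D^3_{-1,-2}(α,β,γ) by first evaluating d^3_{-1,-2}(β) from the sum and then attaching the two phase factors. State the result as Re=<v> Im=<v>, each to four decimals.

Re=-0.2510 Im=0.3718

First d^3_{-1,-2}(β=2.054), then the phase factors e^{-i(-1)α} and e^{-i(-2)γ}:
c=cos(2.054/2)=0.517388, s=sin(2.054/2)=0.855751; N=√[2·24·1·120]=75.894664
k∈{0,1} keeps every argument non-negative
  k=0: (−1)^1·75.8947/(24)·0.5174^5·0.8558^1 = -0.100330
  k=1: (−1)^2·75.8947/(12)·0.5174^3·0.8558^3 = +0.548936
d^3_{-1,-2}(2.054) = -0.100330 +0.548936 = +0.448606
D = (+0.190932-0.981603i)·(+0.448606)·(-0.920428-0.390912i) = -0.250977+0.371831i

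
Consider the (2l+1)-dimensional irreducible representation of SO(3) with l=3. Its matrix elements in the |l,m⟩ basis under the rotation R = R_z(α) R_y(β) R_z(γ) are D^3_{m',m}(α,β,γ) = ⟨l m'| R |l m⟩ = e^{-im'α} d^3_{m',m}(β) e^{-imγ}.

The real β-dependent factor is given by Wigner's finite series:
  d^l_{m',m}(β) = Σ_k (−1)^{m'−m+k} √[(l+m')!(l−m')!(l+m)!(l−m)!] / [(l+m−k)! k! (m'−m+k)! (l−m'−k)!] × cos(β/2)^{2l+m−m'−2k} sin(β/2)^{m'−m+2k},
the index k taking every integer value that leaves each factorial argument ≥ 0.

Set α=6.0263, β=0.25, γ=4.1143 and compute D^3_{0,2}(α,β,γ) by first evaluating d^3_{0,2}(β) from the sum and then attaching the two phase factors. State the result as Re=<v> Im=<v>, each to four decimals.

Split into d^3_{0,2}(β=0.25) × two z-phases.
c=cos(0.25/2)=0.992198, s=sin(0.25/2)=0.124675; N=√[6·6·120·1]=65.726707
The bounds max(0,m−m')=2 and min(l+m,l−m')=3 give 2 terms
  k=2: (−1)^0·65.7267/(12)·0.9922^4·0.1247^2 = +0.082511
  k=3: (−1)^1·65.7267/(12)·0.9922^2·0.1247^4 = -0.001303
d^3_{0,2}(0.25) = +0.082511 -0.001303 = +0.081208
D = (+1.000000+0.000000i)·(+0.081208)·(-0.365917-0.930647i) = -0.029715-0.075576i

Re=-0.0297 Im=-0.0756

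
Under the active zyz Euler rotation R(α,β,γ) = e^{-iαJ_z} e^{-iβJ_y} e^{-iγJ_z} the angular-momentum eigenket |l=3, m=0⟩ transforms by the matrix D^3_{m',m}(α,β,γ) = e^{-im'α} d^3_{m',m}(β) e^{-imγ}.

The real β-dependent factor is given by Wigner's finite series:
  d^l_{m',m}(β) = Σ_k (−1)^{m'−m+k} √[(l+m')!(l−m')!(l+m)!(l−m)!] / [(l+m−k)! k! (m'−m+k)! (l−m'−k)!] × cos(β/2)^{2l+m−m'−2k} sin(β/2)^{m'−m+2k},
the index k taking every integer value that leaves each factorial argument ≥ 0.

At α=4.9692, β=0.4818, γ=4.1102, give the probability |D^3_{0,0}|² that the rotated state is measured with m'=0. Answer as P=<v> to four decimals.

Split into d^3_{0,0}(β=0.4818) × two z-phases.
Half-angle: c=0.971124, s=0.238577. N=√(6·6·6·6)=36.000000
k: max(0,(0)−(0))=0 … min(3+(0),3−(0))=3
  k=0: (−1)^0·36.0000/(36)·0.9711^6·0.2386^0 = +0.838778
  k=1: (−1)^1·36.0000/(4)·0.9711^4·0.2386^2 = -0.455614
  k=2: (−1)^2·36.0000/(4)·0.9711^2·0.2386^4 = +0.027498
  k=3: (−1)^3·36.0000/(36)·0.9711^0·0.2386^6 = -0.000184
d^3_{0,0}(0.4818) = +0.838778 -0.455614 +0.027498 -0.000184 = +0.410478
|D^3_{0,0}|² = |d^3_{0,0}(β)|² = (+0.410478)² = 0.168492 (the z-rotation phases have unit modulus)

P=0.1685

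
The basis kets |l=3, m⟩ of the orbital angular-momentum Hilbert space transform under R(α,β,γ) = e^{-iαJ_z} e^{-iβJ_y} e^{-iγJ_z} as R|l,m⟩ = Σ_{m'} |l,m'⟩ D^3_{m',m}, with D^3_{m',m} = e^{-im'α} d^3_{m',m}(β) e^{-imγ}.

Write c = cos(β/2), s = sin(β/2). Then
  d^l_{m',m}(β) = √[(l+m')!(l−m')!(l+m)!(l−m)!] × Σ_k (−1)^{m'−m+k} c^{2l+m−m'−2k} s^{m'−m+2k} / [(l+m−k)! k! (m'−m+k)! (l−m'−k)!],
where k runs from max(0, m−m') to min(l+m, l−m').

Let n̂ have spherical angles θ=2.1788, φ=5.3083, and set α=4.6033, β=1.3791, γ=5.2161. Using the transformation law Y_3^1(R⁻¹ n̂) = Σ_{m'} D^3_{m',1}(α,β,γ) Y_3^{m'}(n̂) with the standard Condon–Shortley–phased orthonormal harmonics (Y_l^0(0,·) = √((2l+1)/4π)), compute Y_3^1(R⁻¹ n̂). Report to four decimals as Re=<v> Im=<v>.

Need the full column D^3_{m',1} for m'=−3..3 at α=4.6033, β=1.3791, γ=5.2161.
cos(β/2)=0.771532, sin(β/2)=0.636190
d^3_{-3,1}: single k=4 term ⇒ +0.377660;  D = -0.254601+0.278937i
d^3_{-2,1}: k∈[3..4] ⇒ +0.747916 -0.254266 = +0.493650;  D = -0.326206-0.370514i
d^3_{-1,1}: k∈[2..4] ⇒ +0.860482 -0.780092 +0.066301 = +0.146691;  D = +0.119999-0.084371i
d^3_{0,1}: k∈[1..3] ⇒ +0.602488 -1.228952 +0.278535 = -0.347930;  D = -0.167938-0.304716i
d^3_{1,1}: k∈[0..2] ⇒ +0.210923 -1.147309 +0.585069 = -0.351316;  D = +0.324315-0.135067i
d^3_{2,1}: k∈[0..1] ⇒ -0.549994 +0.747916 = +0.197923;  D = -0.055749-0.189909i
d^3_{3,1}: single k=0 term ⇒ +0.555439;  D = +0.546815-0.097496i
Y_3^{m'}(θ=2.1788,φ=5.3083) and Σ D·Y over m':
  (-0.2546+0.2789i)·(-0.2253+0.0497i)  (-0.3262-0.3705i)·(+0.1455-0.3654i)  (+0.1200-0.0844i)·(+0.0940+0.1386i)  (-0.1679-0.3047i)·(+0.2917+0.0000i)  (+0.3243-0.1351i)·(-0.0940+0.1386i)  (-0.0557-0.1899i)·(+0.1455+0.3654i)  (+0.5468-0.0975i)·(+0.2253+0.0497i)
Y_3^1(R⁻¹ n̂) = +0.012206-0.075546i

Re=0.0122 Im=-0.0755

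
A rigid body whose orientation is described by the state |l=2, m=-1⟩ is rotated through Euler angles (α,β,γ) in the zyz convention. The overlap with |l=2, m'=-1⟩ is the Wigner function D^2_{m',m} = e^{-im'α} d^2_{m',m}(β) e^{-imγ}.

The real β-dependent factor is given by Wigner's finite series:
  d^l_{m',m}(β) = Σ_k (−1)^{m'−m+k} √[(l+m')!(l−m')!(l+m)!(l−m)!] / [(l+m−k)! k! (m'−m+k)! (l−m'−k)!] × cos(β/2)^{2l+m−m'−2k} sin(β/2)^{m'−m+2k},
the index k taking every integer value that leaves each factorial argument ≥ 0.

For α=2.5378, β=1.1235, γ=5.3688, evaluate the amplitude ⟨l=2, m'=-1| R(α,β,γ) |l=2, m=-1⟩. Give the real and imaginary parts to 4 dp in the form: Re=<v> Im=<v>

D^2_{-1,-1}(2.5378,1.1235,5.3688) = e^{-i·-1·2.5378}·d^2_{-1,-1}(1.1235)·e^{-i·-1·5.3688}. Compute d first:
With c≡cos(β/2)=0.846324 and s≡sin(β/2)=0.532668, N=[1·6·1·6]^{1/2}=6.000000
k: max(0,(-1)−(-1))=0 … min(2+(-1),2−(-1))=1
  k=0: (−1)^0·6.0000/(6)·0.8463^4·0.5327^0 = +0.513035
  k=1: (−1)^1·6.0000/(2)·0.8463^2·0.5327^2 = -0.609689
d^2_{-1,-1}(1.1235) = +0.513035 -0.609689 = -0.096654
Phases: e^{-i·(-1)·2.5378}=-0.823188+0.567769i, e^{-i·(-1)·5.3688}=+0.610278-0.792188i ⇒ D=+0.005083-0.096520i

Re=0.0051 Im=-0.0965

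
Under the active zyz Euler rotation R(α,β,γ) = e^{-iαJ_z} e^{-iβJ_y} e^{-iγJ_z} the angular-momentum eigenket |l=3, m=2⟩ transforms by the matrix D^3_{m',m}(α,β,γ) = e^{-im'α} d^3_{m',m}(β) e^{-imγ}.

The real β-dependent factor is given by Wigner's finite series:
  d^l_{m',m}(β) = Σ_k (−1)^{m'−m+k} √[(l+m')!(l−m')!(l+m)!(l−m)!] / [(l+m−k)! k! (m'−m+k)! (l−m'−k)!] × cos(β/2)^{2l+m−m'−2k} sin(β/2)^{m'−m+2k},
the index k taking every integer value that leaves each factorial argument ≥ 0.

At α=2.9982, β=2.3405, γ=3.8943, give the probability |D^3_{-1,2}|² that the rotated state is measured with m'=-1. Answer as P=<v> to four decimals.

P=0.2742

Split into d^3_{-1,2}(β=2.3405) × two z-phases.
With c≡cos(β/2)=0.389921 and s≡sin(β/2)=0.920848, N=[2·24·120·1]^{1/2}=75.894664
k∈{3,4} keeps every argument non-negative
  k=3: (−1)^0·75.8947/(12)·0.3899^3·0.9208^3 = +0.292769
  k=4: (−1)^1·75.8947/(24)·0.3899^1·0.9208^5 = -0.816427
d^3_{-1,2}(2.3405) = +0.292769 -0.816427 = -0.523657
|D^3_{-1,2}|² = |d^3_{-1,2}(β)|² = (-0.523657)² = 0.274217 (the z-rotation phases have unit modulus)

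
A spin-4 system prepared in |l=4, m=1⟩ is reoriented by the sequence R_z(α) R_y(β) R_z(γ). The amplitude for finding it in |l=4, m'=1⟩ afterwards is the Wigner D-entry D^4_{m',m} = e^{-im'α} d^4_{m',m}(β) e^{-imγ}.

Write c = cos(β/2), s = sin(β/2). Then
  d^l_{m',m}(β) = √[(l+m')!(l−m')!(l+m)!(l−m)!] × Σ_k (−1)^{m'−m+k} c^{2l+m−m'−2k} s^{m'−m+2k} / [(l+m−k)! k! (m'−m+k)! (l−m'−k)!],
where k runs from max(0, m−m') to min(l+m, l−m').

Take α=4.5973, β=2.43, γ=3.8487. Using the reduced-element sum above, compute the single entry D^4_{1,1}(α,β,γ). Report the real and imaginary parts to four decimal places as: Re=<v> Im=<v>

Re=0.2821 Im=0.4194

First d^4_{1,1}(β=2.43), then the phase factors e^{-i(1)α} and e^{-i(1)γ}:
With c≡cos(β/2)=0.348337 and s≡sin(β/2)=0.937369, N=[120·6·120·6]^{1/2}=720.000000
k: max(0,(1)−(1))=0 … min(4+(1),4−(1))=3
  k=0: (−1)^0·720.0000/(720)·0.3483^8·0.9374^0 = +0.000217
  k=1: (−1)^1·720.0000/(48)·0.3483^6·0.9374^2 = -0.023546
  k=2: (−1)^2·720.0000/(24)·0.3483^4·0.9374^4 = +0.341006
  k=3: (−1)^3·720.0000/(72)·0.3483^2·0.9374^6 = -0.823121
d^4_{1,1}(2.43) = +0.000217 -0.023546 +0.341006 -0.823121 = -0.505443
Attach z-rotation phases: D = e^{-i(1)(4.5973)}·(-0.505443)·e^{-i(1)(3.8487)} = +0.282056+0.419425i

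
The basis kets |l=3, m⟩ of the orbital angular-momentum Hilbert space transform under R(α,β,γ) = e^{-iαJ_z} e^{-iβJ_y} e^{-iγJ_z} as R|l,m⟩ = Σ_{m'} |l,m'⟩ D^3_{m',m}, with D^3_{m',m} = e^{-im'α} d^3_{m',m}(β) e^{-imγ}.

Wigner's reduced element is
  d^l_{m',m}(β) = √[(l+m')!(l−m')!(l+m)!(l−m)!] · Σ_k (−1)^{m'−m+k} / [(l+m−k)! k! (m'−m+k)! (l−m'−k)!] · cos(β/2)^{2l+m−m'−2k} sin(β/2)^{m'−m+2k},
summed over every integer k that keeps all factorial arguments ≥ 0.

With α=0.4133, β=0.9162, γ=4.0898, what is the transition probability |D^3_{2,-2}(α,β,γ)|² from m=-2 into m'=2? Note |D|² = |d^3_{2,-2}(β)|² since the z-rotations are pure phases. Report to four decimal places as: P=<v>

P=0.0214

D^3_{2,-2}(0.4133,0.9162,4.0898) = e^{-i·2·0.4133}·d^3_{2,-2}(0.9162)·e^{-i·-2·4.0898}. Compute d first:
c=cos(0.9162/2)=0.896894, s=sin(0.9162/2)=0.442245; N=√[120·1·1·120]=120.000000
k: max(0,(-2)−(2))=0 … min(3+(-2),3−(2))=1
  k=0: (−1)^4·120.0000/(24)·0.8969^2·0.4422^4 = +0.153852
  k=1: (−1)^5·120.0000/(120)·0.8969^0·0.4422^6 = -0.007481
d^3_{2,-2}(0.9162) = +0.153852 -0.007481 = +0.146371
|D^3_{2,-2}|² = |d^3_{2,-2}(β)|² = (+0.146371)² = 0.021424 (the z-rotation phases have unit modulus)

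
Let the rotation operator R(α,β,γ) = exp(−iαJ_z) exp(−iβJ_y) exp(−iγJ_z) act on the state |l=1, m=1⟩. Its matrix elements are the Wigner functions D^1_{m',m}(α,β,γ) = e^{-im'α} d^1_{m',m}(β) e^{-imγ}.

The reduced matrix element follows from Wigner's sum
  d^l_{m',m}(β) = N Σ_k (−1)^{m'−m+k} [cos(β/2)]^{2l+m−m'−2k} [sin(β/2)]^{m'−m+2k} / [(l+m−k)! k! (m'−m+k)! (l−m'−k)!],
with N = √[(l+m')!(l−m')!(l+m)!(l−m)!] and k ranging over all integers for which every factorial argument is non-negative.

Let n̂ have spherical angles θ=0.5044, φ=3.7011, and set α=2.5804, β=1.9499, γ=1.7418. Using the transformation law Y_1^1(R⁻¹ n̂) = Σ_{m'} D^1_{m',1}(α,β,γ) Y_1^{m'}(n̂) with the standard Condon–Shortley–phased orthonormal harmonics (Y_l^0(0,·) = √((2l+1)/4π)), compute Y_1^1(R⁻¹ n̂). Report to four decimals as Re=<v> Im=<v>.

Need the full column D^1_{m',1} for m'=−1..1 at α=2.5804, β=1.9499, γ=1.7418.
cos(β/2)=0.561209, sin(β/2)=0.827674
d^1_{-1,1}: single k=2 term ⇒ +0.685044;  D = +0.457955+0.509473i
d^1_{0,1}: single k=1 term ⇒ +0.656900;  D = -0.111786-0.647319i
d^1_{1,1}: single k=0 term ⇒ +0.314956;  D = -0.119798+0.291283i
Y_1^{m'}(θ=0.5044,φ=3.7011) and Σ D·Y over m':
  (+0.4580+0.5095i)·(-0.1415+0.0886i)  (-0.1118-0.6473i)·(+0.4278+0.0000i)  (-0.1198+0.2913i)·(+0.1415+0.0886i)
Y_1^1(R⁻¹ n̂) = -0.200541-0.277801i

Re=-0.2005 Im=-0.2778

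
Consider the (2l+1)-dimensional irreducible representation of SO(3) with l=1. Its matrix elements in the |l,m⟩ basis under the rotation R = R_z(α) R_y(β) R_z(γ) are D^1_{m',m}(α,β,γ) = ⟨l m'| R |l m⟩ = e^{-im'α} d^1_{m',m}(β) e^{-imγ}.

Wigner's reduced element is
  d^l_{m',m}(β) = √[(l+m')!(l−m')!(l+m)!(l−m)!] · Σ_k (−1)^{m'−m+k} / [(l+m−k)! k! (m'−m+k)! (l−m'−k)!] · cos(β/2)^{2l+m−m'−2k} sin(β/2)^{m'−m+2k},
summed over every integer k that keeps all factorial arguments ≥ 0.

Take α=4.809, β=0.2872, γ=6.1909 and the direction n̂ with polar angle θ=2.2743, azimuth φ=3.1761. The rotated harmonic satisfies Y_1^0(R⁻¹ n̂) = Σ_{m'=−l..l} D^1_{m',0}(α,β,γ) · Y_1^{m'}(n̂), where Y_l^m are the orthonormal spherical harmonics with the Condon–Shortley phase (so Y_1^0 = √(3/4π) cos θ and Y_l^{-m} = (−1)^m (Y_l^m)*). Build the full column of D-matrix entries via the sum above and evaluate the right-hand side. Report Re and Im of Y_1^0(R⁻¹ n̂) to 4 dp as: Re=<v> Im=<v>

Need the full column D^1_{m',0} for m'=−1..1 at α=4.809, β=0.2872, γ=6.1909.
cos(β/2)=0.989707, sin(β/2)=0.143107
d^1_{-1,0}: single k=1 term ⇒ +0.200301;  D = +0.019321-0.199367i
d^1_{0,0}: k∈[0..1] ⇒ +0.979520 -0.020480 = +0.959041;  D = +0.959041+0.000000i
d^1_{1,0}: single k=0 term ⇒ -0.200301;  D = -0.019321-0.199367i
Y_1^{m'}(θ=2.2743,φ=3.1761) and Σ D·Y over m':
  (+0.0193-0.1994i)·(-0.2633+0.0091i)  (+0.9590+0.0000i)·(-0.3161+0.0000i)  (-0.0193-0.1994i)·(+0.2633+0.0091i)
Y_1^0(R⁻¹ n̂) = -0.309678+0.000000i

Re=-0.3097 Im=0.0000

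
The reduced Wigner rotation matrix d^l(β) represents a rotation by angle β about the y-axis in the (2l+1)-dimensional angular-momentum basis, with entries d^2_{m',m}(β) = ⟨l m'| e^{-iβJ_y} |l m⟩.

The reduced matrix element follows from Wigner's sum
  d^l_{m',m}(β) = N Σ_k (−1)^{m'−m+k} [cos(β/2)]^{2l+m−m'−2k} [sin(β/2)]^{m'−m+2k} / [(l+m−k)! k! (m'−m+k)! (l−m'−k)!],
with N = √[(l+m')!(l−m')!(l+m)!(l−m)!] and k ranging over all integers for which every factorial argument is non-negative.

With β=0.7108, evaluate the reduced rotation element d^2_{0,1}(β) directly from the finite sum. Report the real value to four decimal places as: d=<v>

d=0.6056

d^2_{0,1}(β=0.7108) via Wigner's sum:
Half-angle: c=0.937507, s=0.347965. N=√(2·2·6·1)=4.898979
Admissible k: 1..2 (factorial args all ≥0)
  k=1: (−1)^0·4.8990/(2)·0.9375^3·0.3480^1 = +0.702321
  k=2: (−1)^1·4.8990/(2)·0.9375^1·0.3480^3 = -0.096752
d^2_{0,1}(0.7108) = +0.702321 -0.096752 = +0.605570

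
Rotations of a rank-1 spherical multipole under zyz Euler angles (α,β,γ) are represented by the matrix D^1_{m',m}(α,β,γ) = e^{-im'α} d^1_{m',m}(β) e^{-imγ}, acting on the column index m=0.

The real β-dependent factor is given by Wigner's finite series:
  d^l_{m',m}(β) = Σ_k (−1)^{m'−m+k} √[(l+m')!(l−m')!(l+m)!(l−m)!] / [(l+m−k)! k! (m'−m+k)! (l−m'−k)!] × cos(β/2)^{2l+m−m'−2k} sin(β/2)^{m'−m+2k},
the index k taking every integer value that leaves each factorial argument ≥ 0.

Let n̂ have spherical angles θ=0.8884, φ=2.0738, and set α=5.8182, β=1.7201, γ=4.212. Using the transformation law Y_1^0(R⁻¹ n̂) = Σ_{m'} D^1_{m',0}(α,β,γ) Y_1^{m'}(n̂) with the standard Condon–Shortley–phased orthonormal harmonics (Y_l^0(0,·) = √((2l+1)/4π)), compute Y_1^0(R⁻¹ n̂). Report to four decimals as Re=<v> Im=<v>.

Re=-0.3547 Im=0.0000

Need the full column D^1_{m',0} for m'=−1..1 at α=5.8182, β=1.7201, γ=4.212.
cos(β/2)=0.652400, sin(β/2)=0.757875
d^1_{-1,0}: single k=1 term ⇒ +0.699240;  D = +0.625001-0.313546i
d^1_{0,0}: k∈[0..1] ⇒ +0.425625 -0.574375 = -0.148750;  D = -0.148750+0.000000i
d^1_{1,0}: single k=0 term ⇒ -0.699240;  D = -0.625001-0.313546i
Y_1^{m'}(θ=0.8884,φ=2.0738) and Σ D·Y over m':
  (+0.6250-0.3135i)·(-0.1293-0.2349i)  (-0.1487+0.0000i)·(+0.3081+0.0000i)  (-0.6250-0.3135i)·(+0.1293-0.2349i)
Y_1^0(R⁻¹ n̂) = -0.354715+0.000000i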